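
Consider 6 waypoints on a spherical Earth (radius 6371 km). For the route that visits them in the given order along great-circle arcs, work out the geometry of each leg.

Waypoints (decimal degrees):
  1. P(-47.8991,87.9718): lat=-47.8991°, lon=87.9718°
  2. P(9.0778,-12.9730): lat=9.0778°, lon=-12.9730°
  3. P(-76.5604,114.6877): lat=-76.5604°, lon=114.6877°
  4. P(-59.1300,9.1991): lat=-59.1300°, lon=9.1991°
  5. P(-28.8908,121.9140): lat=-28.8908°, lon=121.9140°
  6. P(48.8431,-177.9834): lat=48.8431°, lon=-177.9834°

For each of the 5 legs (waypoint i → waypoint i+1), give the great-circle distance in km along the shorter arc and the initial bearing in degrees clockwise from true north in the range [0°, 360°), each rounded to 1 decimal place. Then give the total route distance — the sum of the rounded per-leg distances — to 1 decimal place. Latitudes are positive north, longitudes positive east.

Leg 1: φ1=-0.8359970, φ2=0.1584375, Δφ=0.9944345, Δλ=-1.7618191 rad; a=sin²(Δφ/2)+cosφ1·cosφ2·sin²(Δλ/2)=0.6213805732; c=2·atan2(√a, √(1-a))=1.816007459; dist=6371·c=11569.784 ≈ 11569.8 km; running total=11569.8 km
Leg 1 bearing: y=sinΔλ·cosφ2=-0.96951339, x=cosφ1·sinφ2-sinφ1·cosφ2·cosΔλ=-0.03332877; θ=atan2(y, x)=-91.9689° <0 so +360° → 268.0311° ≈ 268.0°
Leg 2: φ1=0.1584375, φ2=-1.3362311, Δφ=-1.4946686, Δλ=2.2280995 rad; a=sin²(Δφ/2)+cosφ1·cosφ2·sin²(Δλ/2)=0.6468406533; c=2·atan2(√a, √(1-a))=1.868872027; dist=6371·c=11906.584 ≈ 11906.6 km; running total=23476.4 km
Leg 2 bearing: y=sinΔλ·cosφ2=0.18399376, x=cosφ1·sinφ2-sinφ1·cosφ2·cosΔλ=-0.93802856; θ=atan2(y, x)=168.9024° ≈ 168.9°
Leg 3: φ1=-1.3362311, φ2=-1.0320132, Δφ=0.3042179, Δλ=-1.8411234 rad; a=sin²(Δφ/2)+cosφ1·cosφ2·sin²(Δλ/2)=0.0985087368; c=2·atan2(√a, √(1-a))=0.638513628; dist=6371·c=4067.970 ≈ 4068.0 km; running total=27544.4 km
Leg 3 bearing: y=sinΔλ·cosφ2=-0.49445825, x=cosφ1·sinφ2-sinφ1·cosφ2·cosΔλ=-0.33276132; θ=atan2(y, x)=-123.9398° <0 so +360° → 236.0602° ≈ 236.1°
Leg 4: φ1=-1.0320132, φ2=-0.5042396, Δφ=0.5277736, Δλ=1.9672461 rad; a=sin²(Δφ/2)+cosφ1·cosφ2·sin²(Δλ/2)=0.3793864185; c=2·atan2(√a, √(1-a))=1.327166169; dist=6371·c=8455.376 ≈ 8455.4 km; running total=35999.8 km
Leg 4 bearing: y=sinΔλ·cosφ2=0.80763306, x=cosφ1·sinφ2-sinφ1·cosφ2·cosΔλ=-0.53808763; θ=atan2(y, x)=123.6736° ≈ 123.7°
Leg 5: φ1=-0.5042396, φ2=0.8524729, Δφ=1.3567125, Δλ=-5.2341970 rad; a=sin²(Δφ/2)+cosφ1·cosφ2·sin²(Δλ/2)=0.5382745575; c=2·atan2(√a, √(1-a))=1.647420400; dist=6371·c=10495.715 ≈ 10495.7 km; running total=46495.5 km
Leg 5 bearing: y=sinΔλ·cosφ2=0.57053982, x=cosφ1·sinφ2-sinφ1·cosφ2·cosΔλ=0.81769466; θ=atan2(y, x)=34.9051° ≈ 34.9°

Leg 1: dist=11569.8 km, bearing=268.0°
Leg 2: dist=11906.6 km, bearing=168.9°
Leg 3: dist=4068.0 km, bearing=236.1°
Leg 4: dist=8455.4 km, bearing=123.7°
Leg 5: dist=10495.7 km, bearing=34.9°
Total: 46495.5 km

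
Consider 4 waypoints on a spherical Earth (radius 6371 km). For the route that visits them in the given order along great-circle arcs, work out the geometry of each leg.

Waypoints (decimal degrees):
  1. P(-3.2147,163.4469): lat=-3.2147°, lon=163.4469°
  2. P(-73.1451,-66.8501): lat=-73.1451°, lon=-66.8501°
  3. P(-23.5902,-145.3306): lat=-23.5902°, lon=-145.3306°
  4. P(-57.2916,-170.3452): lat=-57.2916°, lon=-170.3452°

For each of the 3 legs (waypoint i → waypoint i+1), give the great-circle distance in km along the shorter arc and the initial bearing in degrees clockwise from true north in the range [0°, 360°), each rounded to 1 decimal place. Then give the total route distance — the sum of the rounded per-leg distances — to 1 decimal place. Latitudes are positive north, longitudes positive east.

Leg 1: φ1=-0.0561071, φ2=-1.2766228, Δφ=-1.2205157, Δλ=-4.0194409 rad; a=sin²(Δφ/2)+cosφ1·cosφ2·sin²(Δλ/2)=0.5656307948; c=2·atan2(√a, √(1-a))=1.702437800; dist=6371·c=10846.231 ≈ 10846.2 km; running total=10846.2 km
Leg 1 bearing: y=sinΔλ·cosφ2=0.22307690, x=cosφ1·sinφ2-sinφ1·cosφ2·cosΔλ=-0.96592292; θ=atan2(y, x)=166.9957° ≈ 167.0°
Leg 2: φ1=-1.2766228, φ2=-0.4117267, Δφ=0.8648962, Δλ=-1.3697431 rad; a=sin²(Δφ/2)+cosφ1·cosφ2·sin²(Δλ/2)=0.2819674040; c=2·atan2(√a, √(1-a))=1.119574731; dist=6371·c=7132.811 ≈ 7132.8 km; running total=17979.0 km
Leg 2 bearing: y=sinΔλ·cosφ2=-0.89797133, x=cosφ1·sinφ2-sinφ1·cosφ2·cosΔλ=0.05911545; θ=atan2(y, x)=-86.2335° <0 so +360° → 273.7665° ≈ 273.8°
Leg 3: φ1=-0.4117267, φ2=-0.9999271, Δφ=-0.5882004, Δλ=-0.4365871 rad; a=sin²(Δφ/2)+cosφ1·cosφ2·sin²(Δλ/2)=0.1072548691; c=2·atan2(√a, √(1-a))=0.667308414; dist=6371·c=4251.422 ≈ 4251.4 km; running total=22230.4 km
Leg 3 bearing: y=sinΔλ·cosφ2=-0.22849235, x=cosφ1·sinφ2-sinφ1·cosφ2·cosΔλ=-0.57514893; θ=atan2(y, x)=-158.3333° <0 so +360° → 201.6667° ≈ 201.7°

Leg 1: dist=10846.2 km, bearing=167.0°
Leg 2: dist=7132.8 km, bearing=273.8°
Leg 3: dist=4251.4 km, bearing=201.7°
Total: 22230.4 km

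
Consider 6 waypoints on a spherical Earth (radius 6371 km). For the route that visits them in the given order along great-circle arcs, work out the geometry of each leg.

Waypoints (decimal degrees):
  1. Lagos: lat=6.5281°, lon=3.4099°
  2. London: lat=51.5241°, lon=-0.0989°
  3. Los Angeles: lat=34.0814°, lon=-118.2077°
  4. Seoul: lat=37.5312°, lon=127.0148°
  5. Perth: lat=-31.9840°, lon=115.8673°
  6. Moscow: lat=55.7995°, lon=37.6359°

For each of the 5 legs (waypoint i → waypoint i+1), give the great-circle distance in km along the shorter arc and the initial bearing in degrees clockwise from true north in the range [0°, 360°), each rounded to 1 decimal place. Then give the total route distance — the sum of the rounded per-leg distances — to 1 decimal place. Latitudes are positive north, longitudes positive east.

Leg 1: dist=5013.8 km, bearing=356.9°
Leg 2: dist=8751.3 km, bearing=311.8°
Leg 3: dist=9586.1 km, bearing=313.8°
Leg 4: dist=7815.8 km, bearing=190.0°
Leg 5: dist=12223.5 km, bearing=324.2°
Total: 43390.5 km

Leg 1: φ1=0.1139368, φ2=0.8992652, Δφ=0.7853284, Δλ=-0.0612401 rad; a=sin²(Δφ/2)+cosφ1·cosφ2·sin²(Δλ/2)=0.1470013176; c=2·atan2(√a, √(1-a))=0.786965887; dist=6371·c=5013.760 ≈ 5013.8 km; running total=5013.8 km
Leg 1 bearing: y=sinΔλ·cosφ2=-0.03807889, x=cosφ1·sinφ2-sinφ1·cosφ2·cosΔλ=0.70719002; θ=atan2(y, x)=-3.0821° <0 so +360° → 356.9179° ≈ 356.9°
Leg 2: φ1=0.8992652, φ2=0.5948326, Δφ=-0.3044325, Δλ=-2.0613874 rad; a=sin²(Δφ/2)+cosφ1·cosφ2·sin²(Δλ/2)=0.4020474191; c=2·atan2(√a, √(1-a))=1.373615914; dist=6371·c=8751.307 ≈ 8751.3 km; running total=13765.1 km
Leg 2 bearing: y=sinΔλ·cosφ2=-0.73055485, x=cosφ1·sinφ2-sinφ1·cosφ2·cosΔλ=0.65414889; θ=atan2(y, x)=-48.1583° <0 so +360° → 311.8417° ≈ 311.8°
Leg 3: φ1=0.5948326, φ2=0.6550430, Δφ=0.0602104, Δλ=4.2799400 rad; a=sin²(Δφ/2)+cosφ1·cosφ2·sin²(Δλ/2)=0.4669470598; c=2·atan2(√a, √(1-a))=1.504642204; dist=6371·c=9586.075 ≈ 9586.1 km; running total=23351.2 km
Leg 3 bearing: y=sinΔλ·cosφ2=-0.72001783, x=cosφ1·sinφ2-sinφ1·cosφ2·cosΔλ=0.69079978; θ=atan2(y, x)=-46.1864° <0 so +360° → 313.8136° ≈ 313.8°
Leg 4: φ1=0.6550430, φ2=-0.5582261, Δφ=-1.2132691, Δλ=-0.1945606 rad; a=sin²(Δφ/2)+cosφ1·cosφ2·sin²(Δλ/2)=0.3313659841; c=2·atan2(√a, √(1-a))=1.226782944; dist=6371·c=7815.834 ≈ 7815.8 km; running total=31167.0 km
Leg 4 bearing: y=sinΔλ·cosφ2=-0.16398634, x=cosφ1·sinφ2-sinφ1·cosφ2·cosΔλ=-0.92701605; θ=atan2(y, x)=-169.9683° <0 so +360° → 190.0317° ≈ 190.0°
Leg 5: φ1=-0.5582261, φ2=0.9738850, Δφ=1.5321111, Δλ=-1.3653955 rad; a=sin²(Δφ/2)+cosφ1·cosφ2·sin²(Δλ/2)=0.6704235325; c=2·atan2(√a, √(1-a))=1.918614097; dist=6371·c=12223.490 ≈ 12223.5 km; running total=43390.5 km
Leg 5 bearing: y=sinΔλ·cosφ2=-0.55027506, x=cosφ1·sinφ2-sinφ1·cosφ2·cosΔλ=0.76224709; θ=atan2(y, x)=-35.8260° <0 so +360° → 324.1740° ≈ 324.2°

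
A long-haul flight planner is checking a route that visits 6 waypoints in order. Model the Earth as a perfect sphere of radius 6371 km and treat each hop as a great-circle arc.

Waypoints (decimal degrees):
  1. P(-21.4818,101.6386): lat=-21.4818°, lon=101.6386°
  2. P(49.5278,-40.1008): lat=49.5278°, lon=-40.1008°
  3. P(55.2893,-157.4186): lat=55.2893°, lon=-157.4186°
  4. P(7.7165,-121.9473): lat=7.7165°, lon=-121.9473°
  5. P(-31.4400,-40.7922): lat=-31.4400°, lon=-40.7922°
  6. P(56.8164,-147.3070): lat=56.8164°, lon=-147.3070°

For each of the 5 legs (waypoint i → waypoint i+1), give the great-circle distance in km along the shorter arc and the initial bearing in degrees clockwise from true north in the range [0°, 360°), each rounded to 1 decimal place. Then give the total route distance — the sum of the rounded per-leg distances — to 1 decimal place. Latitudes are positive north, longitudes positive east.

Leg 1: dist=15437.9 km, bearing=322.4°
Leg 2: dist=6992.9 km, bearing=325.4°
Leg 3: dist=6144.1 km, bearing=135.6°
Leg 4: dist=9625.3 km, bearing=122.4°
Leg 5: dist=13866.0 km, bearing=320.3°
Total: 52066.2 km

Leg 1: φ1=-0.3749281, φ2=0.8644232, Δφ=1.2393513, Δλ=-2.4738192 rad; a=sin²(Δφ/2)+cosφ1·cosφ2·sin²(Δλ/2)=0.8764173832; c=2·atan2(√a, √(1-a))=2.423154647; dist=6371·c=15437.918 ≈ 15437.9 km; running total=15437.9 km
Leg 1 bearing: y=sinΔλ·cosφ2=-0.40193519, x=cosφ1·sinφ2-sinφ1·cosφ2·cosΔλ=0.52123691; θ=atan2(y, x)=-37.6365° <0 so +360° → 322.3635° ≈ 322.4°
Leg 2: φ1=0.8644232, φ2=0.9649803, Δφ=0.1005571, Δλ=-2.0475819 rad; a=sin²(Δφ/2)+cosφ1·cosφ2·sin²(Δλ/2)=0.2721403960; c=2·atan2(√a, √(1-a))=1.097616293; dist=6371·c=6992.913 ≈ 6992.9 km; running total=22430.8 km
Leg 2 bearing: y=sinΔλ·cosφ2=-0.50592686, x=cosφ1·sinφ2-sinφ1·cosφ2·cosΔλ=0.73236468; θ=atan2(y, x)=-34.6372° <0 so +360° → 325.3628° ≈ 325.4°
Leg 3: φ1=0.9649803, φ2=0.1346783, Δφ=-0.8303020, Δλ=0.6190910 rad; a=sin²(Δφ/2)+cosφ1·cosφ2·sin²(Δλ/2)=0.2150366522; c=2·atan2(√a, √(1-a))=0.964379685; dist=6371·c=6144.063 ≈ 6144.1 km; running total=28574.9 km
Leg 3 bearing: y=sinΔλ·cosφ2=0.57504027, x=cosφ1·sinφ2-sinφ1·cosφ2·cosΔλ=-0.58695166; θ=atan2(y, x)=135.5873° ≈ 135.6°
Leg 4: φ1=0.1346783, φ2=-0.5487315, Δφ=-0.6834098, Δλ=1.4164237 rad; a=sin²(Δφ/2)+cosφ1·cosφ2·sin²(Δλ/2)=0.4700192611; c=2·atan2(√a, √(1-a))=1.510798860; dist=6371·c=9625.300 ≈ 9625.3 km; running total=38200.2 km
Leg 4 bearing: y=sinΔλ·cosφ2=0.84304092, x=cosφ1·sinφ2-sinφ1·cosφ2·cosΔλ=-0.53449661; θ=atan2(y, x)=122.3751° ≈ 122.4°
Leg 5: φ1=-0.5487315, φ2=0.9916332, Δφ=1.5403648, Δλ=-1.8590340 rad; a=sin²(Δφ/2)+cosφ1·cosφ2·sin²(Δλ/2)=0.7846423172; c=2·atan2(√a, √(1-a))=2.176431794; dist=6371·c=13866.047 ≈ 13866.0 km; running total=52066.2 km
Leg 5 bearing: y=sinΔλ·cosφ2=-0.52474458, x=cosφ1·sinφ2-sinφ1·cosφ2·cosΔλ=0.63289662; θ=atan2(y, x)=-39.6627° <0 so +360° → 320.3373° ≈ 320.3°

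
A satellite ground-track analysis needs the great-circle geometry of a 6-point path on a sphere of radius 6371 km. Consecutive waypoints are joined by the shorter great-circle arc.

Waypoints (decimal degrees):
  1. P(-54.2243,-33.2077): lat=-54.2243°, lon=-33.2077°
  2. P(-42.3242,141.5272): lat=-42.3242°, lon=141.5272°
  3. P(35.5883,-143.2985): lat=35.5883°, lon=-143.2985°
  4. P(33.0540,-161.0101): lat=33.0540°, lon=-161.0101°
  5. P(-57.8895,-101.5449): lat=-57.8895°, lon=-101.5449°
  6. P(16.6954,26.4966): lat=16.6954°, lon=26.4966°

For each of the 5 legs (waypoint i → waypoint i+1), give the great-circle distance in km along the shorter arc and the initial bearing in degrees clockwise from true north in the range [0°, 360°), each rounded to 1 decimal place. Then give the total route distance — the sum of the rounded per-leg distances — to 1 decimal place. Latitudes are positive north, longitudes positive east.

Leg 1: φ1=-0.9463926, φ2=-0.7386966, Δφ=0.2076959, Δλ=3.0496993 rad; a=sin²(Δφ/2)+cosφ1·cosφ2·sin²(Δλ/2)=0.4420660500; c=2·atan2(√a, √(1-a))=1.454667586; dist=6371·c=9267.687 ≈ 9267.7 km; running total=9267.7 km
Leg 1 bearing: y=sinΔλ·cosφ2=0.06784546, x=cosφ1·sinφ2-sinφ1·cosφ2·cosΔλ=-0.99094481; θ=atan2(y, x)=176.0833° ≈ 176.1°
Leg 2: φ1=-0.7386966, φ2=0.6211330, Δφ=1.3598297, Δλ=-4.9711463 rad; a=sin²(Δφ/2)+cosφ1·cosφ2·sin²(Δλ/2)=0.6189991178; c=2·atan2(√a, √(1-a))=1.811100670; dist=6371·c=11538.522 ≈ 11538.5 km; running total=20806.2 km
Leg 2 bearing: y=sinΔλ·cosφ2=0.78614649, x=cosφ1·sinφ2-sinφ1·cosφ2·cosΔλ=0.57037754; θ=atan2(y, x)=54.0378° ≈ 54.0°
Leg 3: φ1=0.6211330, φ2=0.5769011, Δφ=-0.0442319, Δλ=-0.3091257 rad; a=sin²(Δφ/2)+cosφ1·cosφ2·sin²(Δλ/2)=0.0166431197; c=2·atan2(√a, √(1-a))=0.258737545; dist=6371·c=1648.417 ≈ 1648.4 km; running total=22454.6 km
Leg 3 bearing: y=sinΔλ·cosφ2=-0.25498906, x=cosφ1·sinφ2-sinφ1·cosφ2·cosΔλ=-0.02109706; θ=atan2(y, x)=-94.7297° <0 so +360° → 265.2703° ≈ 265.3°
Leg 4: φ1=0.5769011, φ2=-1.0103624, Δφ=-1.5872635, Δλ=1.0378635 rad; a=sin²(Δφ/2)+cosφ1·cosφ2·sin²(Δλ/2)=0.6178187665; c=2·atan2(√a, √(1-a))=1.808670848; dist=6371·c=11523.042 ≈ 11523.0 km; running total=33977.6 km
Leg 4 bearing: y=sinΔλ·cosφ2=0.45783832, x=cosφ1·sinφ2-sinφ1·cosφ2·cosΔλ=-0.85723919; θ=atan2(y, x)=151.8940° ≈ 151.9°
Leg 5: φ1=-1.0103624, φ2=0.2913897, Δφ=1.3017521, Δλ=2.2347458 rad; a=sin²(Δφ/2)+cosφ1·cosφ2·sin²(Δλ/2)=0.7785443270; c=2·atan2(√a, √(1-a))=2.161672255; dist=6371·c=13772.014 ≈ 13772.0 km; running total=47749.6 km
Leg 5 bearing: y=sinΔλ·cosφ2=0.75436527, x=cosφ1·sinφ2-sinφ1·cosφ2·cosΔλ=-0.34725389; θ=atan2(y, x)=114.7178° ≈ 114.7°

Leg 1: dist=9267.7 km, bearing=176.1°
Leg 2: dist=11538.5 km, bearing=54.0°
Leg 3: dist=1648.4 km, bearing=265.3°
Leg 4: dist=11523.0 km, bearing=151.9°
Leg 5: dist=13772.0 km, bearing=114.7°
Total: 47749.6 km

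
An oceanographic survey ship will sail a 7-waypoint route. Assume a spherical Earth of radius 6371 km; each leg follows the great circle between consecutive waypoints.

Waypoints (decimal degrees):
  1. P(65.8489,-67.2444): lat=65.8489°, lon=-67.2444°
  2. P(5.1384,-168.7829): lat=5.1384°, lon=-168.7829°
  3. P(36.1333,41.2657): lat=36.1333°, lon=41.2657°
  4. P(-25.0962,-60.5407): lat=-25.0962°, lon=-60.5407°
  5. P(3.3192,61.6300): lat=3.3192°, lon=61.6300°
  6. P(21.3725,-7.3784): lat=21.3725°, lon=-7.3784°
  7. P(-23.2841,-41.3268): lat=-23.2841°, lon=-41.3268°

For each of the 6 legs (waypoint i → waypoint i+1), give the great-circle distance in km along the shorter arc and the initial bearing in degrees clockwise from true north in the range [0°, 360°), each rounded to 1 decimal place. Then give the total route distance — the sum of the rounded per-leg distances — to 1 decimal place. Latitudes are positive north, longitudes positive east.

Leg 1: φ1=1.1492801, φ2=0.0896820, Δφ=-1.0595981, Δλ=-1.7721811 rad; a=sin²(Δφ/2)+cosφ1·cosφ2·sin²(Δλ/2)=0.4998941615; c=2·atan2(√a, √(1-a))=1.570584650; dist=6371·c=10006.195 ≈ 10006.2 km; running total=10006.2 km
Leg 1 bearing: y=sinΔλ·cosφ2=-0.97585300, x=cosφ1·sinφ2-sinφ1·cosφ2·cosΔλ=0.21842820; θ=atan2(y, x)=-77.3833° <0 so +360° → 282.6167° ≈ 282.6°
Leg 2: φ1=0.0896820, φ2=0.6306451, Δφ=0.5409631, Δλ=3.6660397 rad; a=sin²(Δφ/2)+cosφ1·cosφ2·sin²(Δλ/2)=0.8217396239; c=2·atan2(√a, √(1-a))=2.269831240; dist=6371·c=14461.095 ≈ 14461.1 km; running total=24467.3 km
Leg 2 bearing: y=sinΔλ·cosφ2=-0.40441680, x=cosφ1·sinφ2-sinφ1·cosφ2·cosΔλ=0.64990885; θ=atan2(y, x)=-31.8926° <0 so +360° → 328.1074° ≈ 328.1°
Leg 3: φ1=0.6306451, φ2=-0.4380113, Δφ=-1.0686564, Δλ=-1.7768569 rad; a=sin²(Δφ/2)+cosφ1·cosφ2·sin²(Δλ/2)=0.6998747411; c=2·atan2(√a, √(1-a))=1.982039852; dist=6371·c=12627.576 ≈ 12627.6 km; running total=37094.9 km
Leg 3 bearing: y=sinΔλ·cosφ2=-0.88643861, x=cosφ1·sinφ2-sinφ1·cosφ2·cosΔλ=-0.23329582; θ=atan2(y, x)=-104.7449° <0 so +360° → 255.2551° ≈ 255.3°
Leg 4: φ1=-0.4380113, φ2=0.0579310, Δφ=0.4959423, Δλ=2.1322810 rad; a=sin²(Δφ/2)+cosφ1·cosφ2·sin²(Δλ/2)=0.7529636869; c=2·atan2(√a, √(1-a))=2.101253075; dist=6371·c=13387.083 ≈ 13387.1 km; running total=50482.0 km
Leg 4 bearing: y=sinΔλ·cosφ2=0.84504559, x=cosφ1·sinφ2-sinφ1·cosφ2·cosΔλ=-0.17301863; θ=atan2(y, x)=101.5711° ≈ 101.6°
Leg 5: φ1=0.0579310, φ2=0.3730205, Δφ=0.3150895, Δλ=-1.2044238 rad; a=sin²(Δφ/2)+cosφ1·cosφ2·sin²(Δλ/2)=0.3229319119; c=2·atan2(√a, √(1-a))=1.208806105; dist=6371·c=7701.304 ≈ 7701.3 km; running total=58183.3 km
Leg 5 bearing: y=sinΔλ·cosφ2=-0.86942780, x=cosφ1·sinφ2-sinφ1·cosφ2·cosΔλ=0.34450380; θ=atan2(y, x)=-68.3844° <0 so +360° → 291.6156° ≈ 291.6°
Leg 6: φ1=0.3730205, φ2=-0.4063842, Δφ=-0.7794047, Δλ=-0.5925114 rad; a=sin²(Δφ/2)+cosφ1·cosφ2·sin²(Δλ/2)=0.2172383050; c=2·atan2(√a, √(1-a))=0.969728593; dist=6371·c=6178.141 ≈ 6178.1 km; running total=64361.4 km
Leg 6 bearing: y=sinΔλ·cosφ2=-0.51296404, x=cosφ1·sinφ2-sinφ1·cosφ2·cosΔλ=-0.64579501; θ=atan2(y, x)=-141.5394° <0 so +360° → 218.4606° ≈ 218.5°

Leg 1: dist=10006.2 km, bearing=282.6°
Leg 2: dist=14461.1 km, bearing=328.1°
Leg 3: dist=12627.6 km, bearing=255.3°
Leg 4: dist=13387.1 km, bearing=101.6°
Leg 5: dist=7701.3 km, bearing=291.6°
Leg 6: dist=6178.1 km, bearing=218.5°
Total: 64361.4 km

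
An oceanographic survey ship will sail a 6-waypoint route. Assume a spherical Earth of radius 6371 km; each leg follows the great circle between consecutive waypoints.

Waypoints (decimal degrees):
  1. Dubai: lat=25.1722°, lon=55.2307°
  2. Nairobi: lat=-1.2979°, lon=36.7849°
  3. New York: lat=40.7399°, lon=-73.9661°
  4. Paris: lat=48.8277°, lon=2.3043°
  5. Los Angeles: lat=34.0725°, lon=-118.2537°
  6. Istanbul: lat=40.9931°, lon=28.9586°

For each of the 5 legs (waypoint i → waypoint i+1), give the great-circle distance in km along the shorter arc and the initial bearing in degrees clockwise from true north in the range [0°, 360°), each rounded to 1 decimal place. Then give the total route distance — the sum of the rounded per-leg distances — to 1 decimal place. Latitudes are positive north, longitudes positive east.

Leg 1: dist=3550.6 km, bearing=216.7°
Leg 2: dist=11836.6 km, bearing=312.4°
Leg 3: dist=5830.7 km, bearing=53.8°
Leg 4: dist=9083.9 km, bearing=313.9°
Leg 5: dist=11019.1 km, bearing=24.5°
Total: 41320.9 km

Leg 1: φ1=0.4393378, φ2=-0.0226526, Δφ=-0.4619904, Δλ=-0.3219399 rad; a=sin²(Δφ/2)+cosφ1·cosφ2·sin²(Δλ/2)=0.0756592675; c=2·atan2(√a, √(1-a))=0.557308997; dist=6371·c=3550.616 ≈ 3550.6 km; running total=3550.6 km
Leg 1 bearing: y=sinΔλ·cosφ2=-0.31632625, x=cosφ1·sinφ2-sinφ1·cosφ2·cosΔλ=-0.42388380; θ=atan2(y, x)=-143.2676° <0 so +360° → 216.7324° ≈ 216.7°
Leg 2: φ1=-0.0226526, φ2=0.7110454, Δφ=0.7336980, Δλ=-1.9329696 rad; a=sin²(Δφ/2)+cosφ1·cosφ2·sin²(Δλ/2)=0.6415825873; c=2·atan2(√a, √(1-a))=1.857889086; dist=6371·c=11836.611 ≈ 11836.6 km; running total=15387.2 km
Leg 2 bearing: y=sinΔλ·cosφ2=-0.70852860, x=cosφ1·sinφ2-sinφ1·cosφ2·cosΔλ=0.64637815; θ=atan2(y, x)=-47.6264° <0 so +360° → 312.3736° ≈ 312.4°
Leg 3: φ1=0.7110454, φ2=0.8522041, Δφ=0.1411587, Δλ=1.3311696 rad; a=sin²(Δφ/2)+cosφ1·cosφ2·sin²(Δλ/2)=0.1951806473; c=2·atan2(√a, √(1-a))=0.915191605; dist=6371·c=5830.686 ≈ 5830.7 km; running total=21217.9 km
Leg 3 bearing: y=sinΔλ·cosφ2=0.63951505, x=cosφ1·sinφ2-sinφ1·cosφ2·cosΔλ=0.46836007; θ=atan2(y, x)=53.7822° ≈ 53.8°
Leg 4: φ1=0.8522041, φ2=0.5946773, Δφ=-0.2575268, Δλ=-2.1041340 rad; a=sin²(Δφ/2)+cosφ1·cosφ2·sin²(Δλ/2)=0.4277645195; c=2·atan2(√a, √(1-a))=1.425818023; dist=6371·c=9083.887 ≈ 9083.9 km; running total=30301.8 km
Leg 4 bearing: y=sinΔλ·cosφ2=-0.71328676, x=cosφ1·sinφ2-sinφ1·cosφ2·cosΔλ=0.68582078; θ=atan2(y, x)=-46.1246° <0 so +360° → 313.8754° ≈ 313.9°
Leg 5: φ1=0.5946773, φ2=0.7154646, Δφ=0.1207873, Δλ=2.5693393 rad; a=sin²(Δφ/2)+cosφ1·cosφ2·sin²(Δλ/2)=0.5790528663; c=2·atan2(√a, √(1-a))=1.729568287; dist=6371·c=11019.080 ≈ 11019.1 km; running total=41320.9 km
Leg 5 bearing: y=sinΔλ·cosφ2=0.40873896, x=cosφ1·sinφ2-sinφ1·cosφ2·cosΔλ=0.89885207; θ=atan2(y, x)=24.4529° ≈ 24.5°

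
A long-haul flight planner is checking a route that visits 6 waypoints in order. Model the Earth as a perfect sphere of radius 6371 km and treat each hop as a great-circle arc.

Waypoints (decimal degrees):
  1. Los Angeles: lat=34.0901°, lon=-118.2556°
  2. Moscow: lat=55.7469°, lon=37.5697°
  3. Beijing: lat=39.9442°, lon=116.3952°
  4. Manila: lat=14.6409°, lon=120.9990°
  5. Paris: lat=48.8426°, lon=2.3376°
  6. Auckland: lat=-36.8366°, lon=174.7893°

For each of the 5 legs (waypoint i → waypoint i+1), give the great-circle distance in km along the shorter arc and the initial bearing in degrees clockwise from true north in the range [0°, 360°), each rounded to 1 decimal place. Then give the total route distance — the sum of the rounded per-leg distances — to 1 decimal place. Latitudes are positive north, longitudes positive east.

Leg 1: φ1=0.5949845, φ2=0.9729670, Δφ=0.3779825, Δλ=2.7196645 rad; a=sin²(Δφ/2)+cosφ1·cosφ2·sin²(Δλ/2)=0.4809829707; c=2·atan2(√a, √(1-a))=1.532753092; dist=6371·c=9765.170 ≈ 9765.2 km; running total=9765.2 km
Leg 1 bearing: y=sinΔλ·cosφ2=0.23049832, x=cosφ1·sinφ2-sinφ1·cosφ2·cosΔλ=0.97232913; θ=atan2(y, x)=13.3362° ≈ 13.3°
Leg 2: φ1=0.9729670, φ2=0.6971578, Δφ=-0.2758091, Δλ=1.3757645 rad; a=sin²(Δφ/2)+cosφ1·cosφ2·sin²(Δλ/2)=0.1928436127; c=2·atan2(√a, √(1-a))=0.909281595; dist=6371·c=5793.033 ≈ 5793.0 km; running total=15558.2 km
Leg 2 bearing: y=sinΔλ·cosφ2=0.75213517, x=cosφ1·sinφ2-sinφ1·cosφ2·cosΔλ=0.23856340; θ=atan2(y, x)=72.4019° ≈ 72.4°
Leg 3: φ1=0.6971578, φ2=0.2555319, Δφ=-0.4416259, Δλ=0.0803515 rad; a=sin²(Δφ/2)+cosφ1·cosφ2·sin²(Δλ/2)=0.0491676811; c=2·atan2(√a, √(1-a))=0.447192685; dist=6371·c=2849.065 ≈ 2849.1 km; running total=18407.3 km
Leg 3 bearing: y=sinΔλ·cosφ2=0.07765875, x=cosφ1·sinφ2-sinφ1·cosφ2·cosΔλ=-0.42540569; θ=atan2(y, x)=169.6544° ≈ 169.7°
Leg 4: φ1=0.2555319, φ2=0.8524642, Δφ=0.5969323, Δλ=-2.0710321 rad; a=sin²(Δφ/2)+cosφ1·cosφ2·sin²(Δλ/2)=0.5575532167; c=2·atan2(√a, √(1-a))=1.686158471; dist=6371·c=10742.516 ≈ 10742.5 km; running total=29149.8 km
Leg 4 bearing: y=sinΔλ·cosφ2=-0.57748886, x=cosφ1·sinφ2-sinφ1·cosφ2·cosΔλ=0.80824323; θ=atan2(y, x)=-35.5458° <0 so +360° → 324.4542° ≈ 324.5°
Leg 5: φ1=0.8524642, φ2=-0.6429200, Δφ=-1.4953841, Δλ=3.0098500 rad; a=sin²(Δφ/2)+cosφ1·cosφ2·sin²(Δλ/2)=0.9867807016; c=2·atan2(√a, √(1-a))=2.911132570; dist=6371·c=18546.826 ≈ 18546.8 km; running total=47696.6 km
Leg 5 bearing: y=sinΔλ·cosφ2=0.10513533, x=cosφ1·sinφ2-sinφ1·cosφ2·cosΔλ=0.20279240; θ=atan2(y, x)=27.4039° ≈ 27.4°

Leg 1: dist=9765.2 km, bearing=13.3°
Leg 2: dist=5793.0 km, bearing=72.4°
Leg 3: dist=2849.1 km, bearing=169.7°
Leg 4: dist=10742.5 km, bearing=324.5°
Leg 5: dist=18546.8 km, bearing=27.4°
Total: 47696.6 km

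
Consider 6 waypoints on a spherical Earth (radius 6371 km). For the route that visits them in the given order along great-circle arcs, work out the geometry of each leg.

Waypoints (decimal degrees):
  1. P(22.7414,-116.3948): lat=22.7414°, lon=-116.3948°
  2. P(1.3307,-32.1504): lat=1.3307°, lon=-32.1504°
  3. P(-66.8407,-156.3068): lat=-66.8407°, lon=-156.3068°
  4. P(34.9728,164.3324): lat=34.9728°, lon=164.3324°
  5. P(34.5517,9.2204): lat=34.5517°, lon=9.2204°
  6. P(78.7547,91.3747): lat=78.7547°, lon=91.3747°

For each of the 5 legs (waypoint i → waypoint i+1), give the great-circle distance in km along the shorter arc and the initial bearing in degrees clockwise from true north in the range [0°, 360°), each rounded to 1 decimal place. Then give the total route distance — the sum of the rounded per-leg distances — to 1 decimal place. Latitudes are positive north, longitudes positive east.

Leg 1: dist=9360.1 km, bearing=91.0°
Leg 2: dist=11565.5 km, bearing=199.6°
Leg 3: dist=11801.2 km, bearing=327.2°
Leg 4: dist=11863.0 km, bearing=338.8°
Leg 5: dist=6079.8 km, bearing=13.7°
Total: 50669.6 km

Leg 1: φ1=0.3969123, φ2=0.0232251, Δφ=-0.3736872, Δλ=1.4703422 rad; a=sin²(Δφ/2)+cosφ1·cosφ2·sin²(Δλ/2)=0.4492792689; c=2·atan2(√a, √(1-a))=1.469180076; dist=6371·c=9360.146 ≈ 9360.1 km; running total=9360.1 km
Leg 1 bearing: y=sinΔλ·cosφ2=0.99469039, x=cosφ1·sinφ2-sinφ1·cosφ2·cosΔλ=-0.01733946; θ=atan2(y, x)=90.9987° ≈ 91.0°
Leg 2: φ1=0.0232251, φ2=-1.1665903, Δφ=-1.1898154, Δλ=-2.1669380 rad; a=sin²(Δφ/2)+cosφ1·cosφ2·sin²(Δλ/2)=0.6210527968; c=2·atan2(√a, √(1-a))=1.815331748; dist=6371·c=11565.479 ≈ 11565.5 km; running total=20925.6 km
Leg 2 bearing: y=sinΔλ·cosφ2=-0.32544974, x=cosφ1·sinφ2-sinφ1·cosφ2·cosΔλ=-0.91403903; θ=atan2(y, x)=-160.4014° <0 so +360° → 199.5986° ≈ 199.6°
Leg 3: φ1=-1.1665903, φ2=0.6103905, Δφ=1.7769808, Δλ=5.5962098 rad; a=sin²(Δφ/2)+cosφ1·cosφ2·sin²(Δλ/2)=0.6389140255; c=2·atan2(√a, √(1-a))=1.852328733; dist=6371·c=11801.186 ≈ 11801.2 km; running total=32726.8 km
Leg 3 bearing: y=sinΔλ·cosφ2=-0.51968024, x=cosφ1·sinφ2-sinφ1·cosφ2·cosΔλ=0.80792576; θ=atan2(y, x)=-32.7502° <0 so +360° → 327.2498° ≈ 327.2°
Leg 4: φ1=0.6103905, φ2=0.6030409, Δφ=-0.0073496, Δλ=-2.7072151 rad; a=sin²(Δφ/2)+cosφ1·cosφ2·sin²(Δλ/2)=0.6435656329; c=2·atan2(√a, √(1-a))=1.862026971; dist=6371·c=11862.974 ≈ 11863.0 km; running total=44589.8 km
Leg 4 bearing: y=sinΔλ·cosφ2=-0.34661484, x=cosφ1·sinφ2-sinφ1·cosφ2·cosΔλ=0.89298028; θ=atan2(y, x)=-21.2140° <0 so +360° → 338.7860° ≈ 338.8°
Leg 5: φ1=0.6030409, φ2=1.3745288, Δφ=0.7714879, Δλ=1.4338630 rad; a=sin²(Δφ/2)+cosφ1·cosφ2·sin²(Δλ/2)=0.2109071507; c=2·atan2(√a, √(1-a))=0.954293060; dist=6371·c=6079.801 ≈ 6079.8 km; running total=50669.6 km
Leg 5 bearing: y=sinΔλ·cosφ2=0.19318443, x=cosφ1·sinφ2-sinφ1·cosφ2·cosΔλ=0.79270491; θ=atan2(y, x)=13.6962° ≈ 13.7°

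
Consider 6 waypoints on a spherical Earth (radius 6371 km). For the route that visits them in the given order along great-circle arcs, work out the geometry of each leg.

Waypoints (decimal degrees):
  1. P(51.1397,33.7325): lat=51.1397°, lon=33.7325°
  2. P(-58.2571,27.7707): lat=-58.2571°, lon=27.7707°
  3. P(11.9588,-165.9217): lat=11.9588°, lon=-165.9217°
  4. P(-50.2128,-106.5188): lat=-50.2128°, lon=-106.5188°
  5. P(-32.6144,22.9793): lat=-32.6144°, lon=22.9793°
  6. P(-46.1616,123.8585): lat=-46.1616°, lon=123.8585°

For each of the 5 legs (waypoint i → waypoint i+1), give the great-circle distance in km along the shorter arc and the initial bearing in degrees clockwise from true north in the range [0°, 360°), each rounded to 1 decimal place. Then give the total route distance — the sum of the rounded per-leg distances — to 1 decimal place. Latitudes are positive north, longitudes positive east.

Leg 1: φ1=0.8925561, φ2=-1.0167782, Δφ=-1.9093344, Δλ=-0.1040530 rad; a=sin²(Δφ/2)+cosφ1·cosφ2·sin²(Δλ/2)=0.6669469021; c=2·atan2(√a, √(1-a))=1.911227768; dist=6371·c=12176.432 ≈ 12176.4 km; running total=12176.4 km
Leg 1 bearing: y=sinΔλ·cosφ2=-0.05464446, x=cosφ1·sinφ2-sinφ1·cosφ2·cosΔλ=-0.94102546; θ=atan2(y, x)=-176.6766° <0 so +360° → 183.3234° ≈ 183.3°
Leg 2: φ1=-1.0167782, φ2=0.2087204, Δφ=1.2254986, Δλ=-3.3805701 rad; a=sin²(Δφ/2)+cosφ1·cosφ2·sin²(Δλ/2)=0.8381383168; c=2·atan2(√a, √(1-a))=2.313492685; dist=6371·c=14739.262 ≈ 14739.3 km; running total=26915.7 km
Leg 2 bearing: y=sinΔλ·cosφ2=0.23157194, x=cosφ1·sinφ2-sinφ1·cosφ2·cosΔλ=-0.69930276; θ=atan2(y, x)=161.6779° ≈ 161.7°
Leg 3: φ1=0.2087204, φ2=-0.8763787, Δφ=-1.0850991, Δλ=1.0367762 rad; a=sin²(Δφ/2)+cosφ1·cosφ2·sin²(Δλ/2)=0.4202832722; c=2·atan2(√a, √(1-a))=1.410679586; dist=6371·c=8987.440 ≈ 8987.4 km; running total=35903.1 km
Leg 3 bearing: y=sinΔλ·cosφ2=0.55083806, x=cosφ1·sinφ2-sinφ1·cosφ2·cosΔλ=-0.81924258; θ=atan2(y, x)=146.0841° ≈ 146.1°
Leg 4: φ1=-0.8763787, φ2=-0.5692287, Δφ=0.3071500, Δλ=2.2601682 rad; a=sin²(Δφ/2)+cosφ1·cosφ2·sin²(Δλ/2)=0.4643417194; c=2·atan2(√a, √(1-a))=1.499419174; dist=6371·c=9552.800 ≈ 9552.8 km; running total=45455.9 km
Leg 4 bearing: y=sinΔλ·cosφ2=0.64997024, x=cosφ1·sinφ2-sinφ1·cosφ2·cosΔλ=-0.75660600; θ=atan2(y, x)=139.3354° ≈ 139.3°
Leg 5: φ1=-0.5692287, φ2=-0.8056719, Δφ=-0.2364432, Δλ=1.7606742 rad; a=sin²(Δφ/2)+cosφ1·cosφ2·sin²(Δλ/2)=0.3606732036; c=2·atan2(√a, √(1-a))=1.288404439; dist=6371·c=8208.425 ≈ 8208.4 km; running total=53664.3 km
Leg 5 bearing: y=sinΔλ·cosφ2=0.68017837, x=cosφ1·sinφ2-sinφ1·cosφ2·cosΔλ=-0.67801885; θ=atan2(y, x)=134.9089° ≈ 134.9°

Leg 1: dist=12176.4 km, bearing=183.3°
Leg 2: dist=14739.3 km, bearing=161.7°
Leg 3: dist=8987.4 km, bearing=146.1°
Leg 4: dist=9552.8 km, bearing=139.3°
Leg 5: dist=8208.4 km, bearing=134.9°
Total: 53664.3 km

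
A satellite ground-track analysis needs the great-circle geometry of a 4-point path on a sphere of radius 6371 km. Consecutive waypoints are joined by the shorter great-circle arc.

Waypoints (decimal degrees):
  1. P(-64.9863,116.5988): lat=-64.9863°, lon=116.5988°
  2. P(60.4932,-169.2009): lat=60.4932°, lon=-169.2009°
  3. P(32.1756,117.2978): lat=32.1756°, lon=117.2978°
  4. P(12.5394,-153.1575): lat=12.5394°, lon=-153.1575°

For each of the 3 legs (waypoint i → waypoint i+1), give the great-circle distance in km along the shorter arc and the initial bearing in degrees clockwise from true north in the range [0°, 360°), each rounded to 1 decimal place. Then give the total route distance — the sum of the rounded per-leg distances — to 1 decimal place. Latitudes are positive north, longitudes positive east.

Leg 1: φ1=-1.1342249, φ2=1.0558055, Δφ=2.1900304, Δλ=-4.9881458 rad; a=sin²(Δφ/2)+cosφ1·cosφ2·sin²(Δλ/2)=0.8659829156; c=2·atan2(√a, √(1-a))=2.391999060; dist=6371·c=15239.426 ≈ 15239.4 km; running total=15239.4 km
Leg 1 bearing: y=sinΔλ·cosφ2=0.47391890, x=cosφ1·sinφ2-sinφ1·cosφ2·cosΔλ=0.48951700; θ=atan2(y, x)=44.0725° ≈ 44.1°
Leg 2: φ1=1.0558055, φ2=0.5615702, Δφ=-0.4942354, Δλ=5.0003456 rad; a=sin²(Δφ/2)+cosφ1·cosφ2·sin²(Δλ/2)=0.2090801776; c=2·atan2(√a, √(1-a))=0.949807520; dist=6371·c=6051.224 ≈ 6051.2 km; running total=21290.6 km
Leg 2 bearing: y=sinΔλ·cosφ2=-0.81156967, x=cosφ1·sinφ2-sinφ1·cosφ2·cosΔλ=0.05307817; θ=atan2(y, x)=-86.2581° <0 so +360° → 273.7419° ≈ 273.7°
Leg 3: φ1=0.5615702, φ2=0.2188538, Δφ=-0.3427163, Δλ=-4.7203355 rad; a=sin²(Δφ/2)+cosφ1·cosφ2·sin²(Δλ/2)=0.4389097160; c=2·atan2(√a, √(1-a))=1.448309711; dist=6371·c=9227.181 ≈ 9227.2 km; running total=30517.8 km
Leg 3 bearing: y=sinΔλ·cosφ2=0.97611612, x=cosφ1·sinφ2-sinφ1·cosφ2·cosΔλ=0.17963638; θ=atan2(y, x)=79.5724° ≈ 79.6°

Leg 1: dist=15239.4 km, bearing=44.1°
Leg 2: dist=6051.2 km, bearing=273.7°
Leg 3: dist=9227.2 km, bearing=79.6°
Total: 30517.8 km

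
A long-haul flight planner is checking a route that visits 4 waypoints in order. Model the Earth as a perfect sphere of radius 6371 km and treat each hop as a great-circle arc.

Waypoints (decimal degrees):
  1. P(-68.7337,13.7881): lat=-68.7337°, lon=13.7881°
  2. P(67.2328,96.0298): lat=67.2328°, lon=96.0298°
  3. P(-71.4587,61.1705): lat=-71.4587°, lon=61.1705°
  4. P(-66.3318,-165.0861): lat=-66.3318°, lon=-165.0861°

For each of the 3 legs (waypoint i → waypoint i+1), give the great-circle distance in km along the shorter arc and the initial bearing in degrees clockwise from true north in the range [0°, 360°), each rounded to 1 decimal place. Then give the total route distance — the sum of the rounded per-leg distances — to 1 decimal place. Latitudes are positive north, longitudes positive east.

Leg 1: dist=16365.3 km, bearing=45.0°
Leg 2: dist=15639.2 km, bearing=196.7°
Leg 3: dist=4306.8 km, bearing=152.4°
Total: 36311.3 km

Leg 1: φ1=-1.1996294, φ2=1.1734337, Δφ=2.3730631, Δλ=1.4353884 rad; a=sin²(Δφ/2)+cosφ1·cosφ2·sin²(Δλ/2)=0.9201735824; c=2·atan2(√a, √(1-a))=2.568719700; dist=6371·c=16365.313 ≈ 16365.3 km; running total=16365.3 km
Leg 1 bearing: y=sinΔλ·cosφ2=0.38344544, x=cosφ1·sinφ2-sinφ1·cosφ2·cosΔλ=0.38312692; θ=atan2(y, x)=45.0238° ≈ 45.0°
Leg 2: φ1=1.1734337, φ2=-1.2471896, Δφ=-2.4206233, Δλ=-0.6084096 rad; a=sin²(Δφ/2)+cosφ1·cosφ2·sin²(Δλ/2)=0.8866239448; c=2·atan2(√a, √(1-a))=2.454743619; dist=6371·c=15639.172 ≈ 15639.2 km; running total=32004.5 km
Leg 2 bearing: y=sinΔλ·cosφ2=-0.18175030, x=cosφ1·sinφ2-sinφ1·cosφ2·cosΔλ=-0.60749858; θ=atan2(y, x)=-163.3440° <0 so +360° → 196.6560° ≈ 196.7°
Leg 3: φ1=-1.2471896, φ2=-1.1577083, Δφ=0.0894813, Δλ=-3.9489226 rad; a=sin²(Δφ/2)+cosφ1·cosφ2·sin²(Δλ/2)=0.1099584407; c=2·atan2(√a, √(1-a))=0.675997674; dist=6371·c=4306.781 ≈ 4306.8 km; running total=36311.3 km
Leg 3 bearing: y=sinΔλ·cosφ2=0.29001741, x=cosφ1·sinφ2-sinφ1·cosφ2·cosΔλ=-0.55440078; θ=atan2(y, x)=152.3851° ≈ 152.4°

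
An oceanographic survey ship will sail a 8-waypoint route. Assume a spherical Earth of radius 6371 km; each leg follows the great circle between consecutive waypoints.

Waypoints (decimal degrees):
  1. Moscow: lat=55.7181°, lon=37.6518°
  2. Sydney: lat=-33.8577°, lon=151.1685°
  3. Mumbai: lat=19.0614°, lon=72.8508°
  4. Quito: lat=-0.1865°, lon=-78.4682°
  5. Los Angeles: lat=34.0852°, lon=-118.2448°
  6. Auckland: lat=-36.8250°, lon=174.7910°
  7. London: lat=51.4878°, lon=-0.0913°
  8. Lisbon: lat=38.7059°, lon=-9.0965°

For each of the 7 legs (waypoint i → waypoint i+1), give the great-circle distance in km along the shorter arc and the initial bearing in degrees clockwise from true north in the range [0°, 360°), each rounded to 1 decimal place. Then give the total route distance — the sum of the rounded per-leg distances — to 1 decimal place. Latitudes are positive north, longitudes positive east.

Leg 1: dist=14490.3 km, bearing=93.0°
Leg 2: dist=10154.2 km, bearing=292.2°
Leg 3: dist=16248.4 km, bearing=300.6°
Leg 4: dist=5626.8 km, bearing=316.7°
Leg 5: dist=10495.3 km, bearing=227.6°
Leg 6: dist=18335.4 km, bearing=347.7°
Leg 7: dist=1584.6 km, bearing=209.7°
Total: 76935.0 km

Leg 1: φ1=0.9724643, φ2=-0.5909283, Δφ=-1.5633926, Δλ=1.9812402 rad; a=sin²(Δφ/2)+cosφ1·cosφ2·sin²(Δλ/2)=0.8234922441; c=2·atan2(√a, √(1-a))=2.274419342; dist=6371·c=14490.326 ≈ 14490.3 km; running total=14490.3 km
Leg 1 bearing: y=sinΔλ·cosφ2=0.76145199, x=cosφ1·sinφ2-sinφ1·cosφ2·cosΔλ=-0.04002423; θ=atan2(y, x)=93.0089° ≈ 93.0°
Leg 2: φ1=-0.5909283, φ2=0.3326842, Δφ=0.9236125, Δλ=-1.3669017 rad; a=sin²(Δφ/2)+cosφ1·cosφ2·sin²(Δλ/2)=0.5115102134; c=2·atan2(√a, √(1-a))=1.593818787; dist=6371·c=10154.219 ≈ 10154.2 km; running total=24644.5 km
Leg 2 bearing: y=sinΔλ·cosφ2=-0.92559035, x=cosφ1·sinφ2-sinφ1·cosφ2·cosΔλ=0.37782610; θ=atan2(y, x)=-67.7947° <0 so +360° → 292.2053° ≈ 292.2°
Leg 3: φ1=0.3326842, φ2=-0.0032550, Δφ=-0.3359392, Δλ=-2.6410148 rad; a=sin²(Δφ/2)+cosφ1·cosφ2·sin²(Δλ/2)=0.9151302995; c=2·atan2(√a, √(1-a))=2.550371395; dist=6371·c=16248.416 ≈ 16248.4 km; running total=40892.9 km
Leg 3 bearing: y=sinΔλ·cosφ2=-0.47993006, x=cosφ1·sinφ2-sinφ1·cosφ2·cosΔλ=0.28343338; θ=atan2(y, x)=-59.4351° <0 so +360° → 300.5649° ≈ 300.6°
Leg 4: φ1=-0.0032550, φ2=0.5948990, Δφ=0.5981540, Δλ=-0.6942326 rad; a=sin²(Δφ/2)+cosφ1·cosφ2·sin²(Δλ/2)=0.1826573810; c=2·atan2(√a, √(1-a))=0.883195191; dist=6371·c=5626.837 ≈ 5626.8 km; running total=46519.7 km
Leg 4 bearing: y=sinΔλ·cosφ2=-0.52988222, x=cosφ1·sinφ2-sinφ1·cosφ2·cosΔλ=0.56249398; θ=atan2(y, x)=-43.2900° <0 so +360° → 316.7100° ≈ 316.7°
Leg 5: φ1=0.5948990, φ2=-0.6427175, Δφ=-1.2376165, Δλ=5.1144395 rad; a=sin²(Δφ/2)+cosφ1·cosφ2·sin²(Δλ/2)=0.5382429407; c=2·atan2(√a, √(1-a))=1.647356980; dist=6371·c=10495.311 ≈ 10495.3 km; running total=57015.0 km
Leg 5 bearing: y=sinΔλ·cosφ2=-0.73664088, x=cosφ1·sinφ2-sinφ1·cosφ2·cosΔλ=-0.67194503; θ=atan2(y, x)=-132.3703° <0 so +360° → 227.6297° ≈ 227.6°
Leg 6: φ1=-0.6427175, φ2=0.8986316, Δφ=1.5413491, Δλ=-3.0522719 rad; a=sin²(Δφ/2)+cosφ1·cosφ2·sin²(Δλ/2)=0.9827226555; c=2·atan2(√a, √(1-a))=2.877943084; dist=6371·c=18335.375 ≈ 18335.4 km; running total=75350.4 km
Leg 6 bearing: y=sinΔλ·cosφ2=-0.05554441, x=cosφ1·sinφ2-sinφ1·cosφ2·cosΔλ=0.25461769; θ=atan2(y, x)=-12.3062° <0 so +360° → 347.6938° ≈ 347.7°
Leg 7: φ1=0.8986316, φ2=0.6755454, Δφ=-0.2230862, Δλ=-0.1571704 rad; a=sin²(Δφ/2)+cosφ1·cosφ2·sin²(Δλ/2)=0.0153850400; c=2·atan2(√a, √(1-a))=0.248713439; dist=6371·c=1584.553 ≈ 1584.6 km; running total=76935.0 km
Leg 7 bearing: y=sinΔλ·cosφ2=-0.12214609, x=cosφ1·sinφ2-sinφ1·cosφ2·cosΔλ=-0.21371405; θ=atan2(y, x)=-150.2503° <0 so +360° → 209.7497° ≈ 209.7°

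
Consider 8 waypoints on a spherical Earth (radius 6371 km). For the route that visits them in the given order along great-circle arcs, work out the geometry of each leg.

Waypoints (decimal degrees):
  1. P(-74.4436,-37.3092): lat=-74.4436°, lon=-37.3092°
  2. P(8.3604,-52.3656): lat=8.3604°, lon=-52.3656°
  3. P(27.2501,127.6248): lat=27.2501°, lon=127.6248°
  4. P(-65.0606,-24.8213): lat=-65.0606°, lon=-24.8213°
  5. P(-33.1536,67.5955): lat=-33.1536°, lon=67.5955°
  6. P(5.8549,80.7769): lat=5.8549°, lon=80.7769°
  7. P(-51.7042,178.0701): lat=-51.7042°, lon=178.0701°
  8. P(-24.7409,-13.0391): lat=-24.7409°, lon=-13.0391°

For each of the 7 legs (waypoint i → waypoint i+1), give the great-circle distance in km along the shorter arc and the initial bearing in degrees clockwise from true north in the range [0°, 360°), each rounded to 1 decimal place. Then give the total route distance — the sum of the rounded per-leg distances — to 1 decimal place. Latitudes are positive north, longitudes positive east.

Leg 1: dist=9265.8 km, bearing=345.0°
Leg 2: dist=16055.4 km, bearing=0.0°
Leg 3: dist=15386.8 km, bearing=197.1°
Leg 4: dist=6810.6 km, bearing=107.4°
Leg 5: dist=4555.1 km, bearing=20.2°
Leg 6: dist=11020.5 km, bearing=141.5°
Leg 7: dist=11445.8 km, bearing=169.7°
Total: 74540.0 km

Leg 1: φ1=-1.2992859, φ2=0.1459165, Δφ=1.4452024, Δλ=-0.2627838 rad; a=sin²(Δφ/2)+cosφ1·cosφ2·sin²(Δλ/2)=0.4419224433; c=2·atan2(√a, √(1-a))=1.454378420; dist=6371·c=9265.845 ≈ 9265.8 km; running total=9265.8 km
Leg 1 bearing: y=sinΔλ·cosφ2=-0.25700919, x=cosφ1·sinφ2-sinφ1·cosφ2·cosΔλ=0.95940308; θ=atan2(y, x)=-14.9965° <0 so +360° → 345.0035° ≈ 345.0°
Leg 2: φ1=0.1459165, φ2=0.4756040, Δφ=0.3296875, Δλ=3.1414251 rad; a=sin²(Δφ/2)+cosφ1·cosφ2·sin²(Δλ/2)=0.9064970277; c=2·atan2(√a, √(1-a))=2.520072159; dist=6371·c=16055.380 ≈ 16055.4 km; running total=25321.2 km
Leg 2 bearing: y=sinΔλ·cosφ2=0.00014896, x=cosφ1·sinφ2-sinφ1·cosφ2·cosΔλ=0.58227197; θ=atan2(y, x)=0.0147° ≈ 0.0°
Leg 3: φ1=0.4756040, φ2=-1.1355217, Δφ=-1.6111256, Δλ=-2.6606864 rad; a=sin²(Δφ/2)+cosφ1·cosφ2·sin²(Δλ/2)=0.8737621682; c=2·atan2(√a, √(1-a))=2.415123454; dist=6371·c=15386.752 ≈ 15386.8 km; running total=40708.0 km
Leg 3 bearing: y=sinΔλ·cosφ2=-0.19505243, x=cosφ1·sinφ2-sinφ1·cosφ2·cosΔλ=-0.63495033; θ=atan2(y, x)=-162.9234° <0 so +360° → 197.0766° ≈ 197.1°
Leg 4: φ1=-1.1355217, φ2=-0.5786395, Δφ=0.5568822, Δλ=1.6129774 rad; a=sin²(Δφ/2)+cosφ1·cosφ2·sin²(Δλ/2)=0.2594977682; c=2·atan2(√a, √(1-a))=1.068996265; dist=6371·c=6810.575 ≈ 6810.6 km; running total=47518.6 km
Leg 4 bearing: y=sinΔλ·cosφ2=0.83646278, x=cosφ1·sinφ2-sinφ1·cosφ2·cosΔλ=-0.26261134; θ=atan2(y, x)=107.4299° ≈ 107.4°
Leg 5: φ1=-0.5786395, φ2=0.1021873, Δφ=0.6808268, Δλ=0.2300588 rad; a=sin²(Δφ/2)+cosφ1·cosφ2·sin²(Δλ/2)=0.1224451313; c=2·atan2(√a, √(1-a))=0.714974838; dist=6371·c=4555.105 ≈ 4555.1 km; running total=52073.7 km
Leg 5 bearing: y=sinΔλ·cosφ2=0.22684524, x=cosφ1·sinφ2-sinφ1·cosφ2·cosΔλ=0.61510204; θ=atan2(y, x)=20.2436° ≈ 20.2°
Leg 6: φ1=0.1021873, φ2=-0.9024085, Δφ=-1.0045958, Δλ=1.6980867 rad; a=sin²(Δφ/2)+cosφ1·cosφ2·sin²(Δλ/2)=0.5791603113; c=2·atan2(√a, √(1-a))=1.729785918; dist=6371·c=11020.466 ≈ 11020.5 km; running total=63094.2 km
Leg 6 bearing: y=sinΔλ·cosφ2=0.61470766, x=cosφ1·sinφ2-sinφ1·cosφ2·cosΔλ=-0.77270245; θ=atan2(y, x)=141.4967° ≈ 141.5°
Leg 7: φ1=-0.9024085, φ2=-0.4318102, Δφ=0.4705984, Δλ=-3.3354848 rad; a=sin²(Δφ/2)+cosφ1·cosφ2·sin²(Δλ/2)=0.6119151897; c=2·atan2(√a, √(1-a))=1.796539129; dist=6371·c=11445.751 ≈ 11445.8 km; running total=74540.0 km
Leg 7 bearing: y=sinΔλ·cosφ2=0.17499341, x=cosφ1·sinφ2-sinφ1·cosφ2·cosΔλ=-0.95878948; θ=atan2(y, x)=169.6565° ≈ 169.7°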